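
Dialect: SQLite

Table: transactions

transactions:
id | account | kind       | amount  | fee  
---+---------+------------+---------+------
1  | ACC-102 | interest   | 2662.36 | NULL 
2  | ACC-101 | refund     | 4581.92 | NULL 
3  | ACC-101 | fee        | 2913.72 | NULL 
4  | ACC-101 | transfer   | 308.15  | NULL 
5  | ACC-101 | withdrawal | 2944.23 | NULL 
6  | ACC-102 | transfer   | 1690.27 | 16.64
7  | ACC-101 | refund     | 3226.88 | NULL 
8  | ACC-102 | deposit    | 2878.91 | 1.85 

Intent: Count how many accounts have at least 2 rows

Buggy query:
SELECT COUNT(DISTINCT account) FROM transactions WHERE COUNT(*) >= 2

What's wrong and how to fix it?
Bug: WHERE filters individual rows, not groups, so a group-level COUNT is invalid there

Fix: Group first with HAVING COUNT(*) >= 2, then COUNT the resulting groups

Corrected query:
SELECT COUNT(*) FROM (SELECT account FROM transactions GROUP BY account HAVING COUNT(*) >= 2)

Result:
COUNT(*)
--------
2       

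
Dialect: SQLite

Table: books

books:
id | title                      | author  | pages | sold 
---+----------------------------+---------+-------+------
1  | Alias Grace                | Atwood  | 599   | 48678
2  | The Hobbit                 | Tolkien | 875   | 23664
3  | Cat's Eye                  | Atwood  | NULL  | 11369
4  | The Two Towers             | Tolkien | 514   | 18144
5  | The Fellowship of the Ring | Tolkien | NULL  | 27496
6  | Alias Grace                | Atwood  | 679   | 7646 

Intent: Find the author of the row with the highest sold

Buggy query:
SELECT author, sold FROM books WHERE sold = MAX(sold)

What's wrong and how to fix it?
Bug: WHERE is evaluated per row; an aggregate over the whole table isn't defined there

Fix: Use a subquery: WHERE sold = (SELECT MAX(sold) FROM books)

Corrected query:
SELECT author, sold FROM books WHERE sold = (SELECT MAX(sold) FROM books)

Result:
author | sold 
-------+------
Atwood | 48678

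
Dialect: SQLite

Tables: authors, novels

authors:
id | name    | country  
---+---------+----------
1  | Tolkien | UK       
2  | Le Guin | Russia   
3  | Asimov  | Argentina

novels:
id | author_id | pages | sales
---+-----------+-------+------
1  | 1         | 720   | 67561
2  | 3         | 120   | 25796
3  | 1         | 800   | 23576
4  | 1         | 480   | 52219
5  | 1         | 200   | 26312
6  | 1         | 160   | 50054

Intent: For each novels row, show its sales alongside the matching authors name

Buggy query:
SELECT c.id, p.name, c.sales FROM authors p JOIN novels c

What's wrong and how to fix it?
Bug: Missing join condition: each novels row is matched to all authors rows instead of just its own

Fix: Add ON c.author_id = p.id to the JOIN

Corrected query:
SELECT c.id, p.name, c.sales FROM authors p JOIN novels c ON c.author_id = p.id

Result:
id | name    | sales
---+---------+------
1  | Tolkien | 67561
2  | Asimov  | 25796
3  | Tolkien | 23576
4  | Tolkien | 52219
5  | Tolkien | 26312
6  | Tolkien | 50054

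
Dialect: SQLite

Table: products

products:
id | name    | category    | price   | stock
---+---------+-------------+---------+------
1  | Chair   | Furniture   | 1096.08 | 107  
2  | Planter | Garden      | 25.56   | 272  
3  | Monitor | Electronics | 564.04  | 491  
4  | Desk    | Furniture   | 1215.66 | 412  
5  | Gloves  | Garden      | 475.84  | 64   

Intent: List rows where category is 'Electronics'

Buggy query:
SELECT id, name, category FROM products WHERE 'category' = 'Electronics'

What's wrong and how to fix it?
Bug: 'category' in single quotes is a string literal, not the column; the comparison is literal-vs-literal and never true

Fix: Reference the column as category without single quotes

Corrected query:
SELECT id, name, category FROM products WHERE category = 'Electronics'

Result:
id | name    | category   
---+---------+------------
3  | Monitor | Electronics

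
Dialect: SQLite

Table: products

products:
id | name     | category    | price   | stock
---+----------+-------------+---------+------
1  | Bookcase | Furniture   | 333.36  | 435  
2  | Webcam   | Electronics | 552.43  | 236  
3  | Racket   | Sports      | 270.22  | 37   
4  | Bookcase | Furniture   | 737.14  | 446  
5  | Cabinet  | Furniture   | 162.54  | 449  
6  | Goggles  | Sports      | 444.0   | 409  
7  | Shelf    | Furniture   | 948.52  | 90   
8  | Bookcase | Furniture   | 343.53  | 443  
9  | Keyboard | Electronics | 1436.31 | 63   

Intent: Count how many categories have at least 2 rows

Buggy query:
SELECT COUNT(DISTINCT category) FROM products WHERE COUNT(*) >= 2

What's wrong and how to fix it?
Bug: WHERE filters individual rows, not groups, so a group-level COUNT is invalid there

Fix: Group first with HAVING COUNT(*) >= 2, then COUNT the resulting groups

Corrected query:
SELECT COUNT(*) FROM (SELECT category FROM products GROUP BY category HAVING COUNT(*) >= 2)

Result:
COUNT(*)
--------
3       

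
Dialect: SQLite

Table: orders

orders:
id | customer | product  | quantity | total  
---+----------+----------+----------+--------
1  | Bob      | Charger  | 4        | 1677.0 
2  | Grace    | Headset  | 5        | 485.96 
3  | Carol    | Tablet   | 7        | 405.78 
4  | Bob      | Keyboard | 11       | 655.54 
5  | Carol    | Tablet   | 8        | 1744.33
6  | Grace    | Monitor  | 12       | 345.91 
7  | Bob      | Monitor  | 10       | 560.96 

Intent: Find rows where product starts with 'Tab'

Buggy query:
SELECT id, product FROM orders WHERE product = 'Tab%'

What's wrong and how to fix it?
Bug: '=' compares the literal string including the % character; pattern matching needs LIKE

Fix: Replace '=' with LIKE so 'Tab%' is treated as a pattern

Corrected query:
SELECT id, product FROM orders WHERE product LIKE 'Tab%'

Result:
id | product
---+--------
3  | Tablet 
5  | Tablet 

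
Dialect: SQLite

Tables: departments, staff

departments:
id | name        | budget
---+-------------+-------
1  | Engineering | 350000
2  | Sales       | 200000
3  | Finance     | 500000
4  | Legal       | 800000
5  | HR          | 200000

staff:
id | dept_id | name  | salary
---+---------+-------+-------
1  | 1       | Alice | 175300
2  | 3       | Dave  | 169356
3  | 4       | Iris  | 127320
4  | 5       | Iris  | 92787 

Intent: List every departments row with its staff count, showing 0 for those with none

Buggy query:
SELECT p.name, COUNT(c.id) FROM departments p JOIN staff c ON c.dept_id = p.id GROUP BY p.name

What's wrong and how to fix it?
Bug: An inner join excludes parents with zero children

Fix: Switch to LEFT JOIN to retain unmatched parent rows

Corrected query:
SELECT p.name, COUNT(c.id) FROM departments p LEFT JOIN staff c ON c.dept_id = p.id GROUP BY p.name

Result:
name        | COUNT(c.id)
------------+------------
Engineering | 1          
Finance     | 1          
HR          | 1          
Legal       | 1          
Sales       | 0          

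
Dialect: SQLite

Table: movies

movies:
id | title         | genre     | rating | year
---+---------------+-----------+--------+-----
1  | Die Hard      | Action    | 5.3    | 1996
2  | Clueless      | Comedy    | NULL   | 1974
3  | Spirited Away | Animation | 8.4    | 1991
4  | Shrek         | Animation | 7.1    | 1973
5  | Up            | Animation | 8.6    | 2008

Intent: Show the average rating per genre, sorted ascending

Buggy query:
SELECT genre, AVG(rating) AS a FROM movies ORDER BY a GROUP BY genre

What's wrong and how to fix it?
Bug: GROUP BY must precede ORDER BY

Fix: Move ORDER BY to the end, after GROUP BY

Corrected query:
SELECT genre, AVG(rating) AS a FROM movies GROUP BY genre ORDER BY a

Result:
genre     | a       
----------+---------
Comedy    | NULL    
Action    | 5.3     
Animation | 8.033333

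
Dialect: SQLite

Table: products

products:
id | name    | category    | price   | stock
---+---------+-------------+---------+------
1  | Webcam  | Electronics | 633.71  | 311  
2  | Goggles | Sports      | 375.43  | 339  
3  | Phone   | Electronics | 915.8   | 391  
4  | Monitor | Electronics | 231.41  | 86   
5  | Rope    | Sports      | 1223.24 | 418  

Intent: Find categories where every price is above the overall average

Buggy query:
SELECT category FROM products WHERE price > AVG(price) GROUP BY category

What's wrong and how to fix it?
Bug: AVG() is an aggregate; it can't sit directly in WHERE

Fix: Use a subquery for AVG and a HAVING MIN(...) filter so the condition holds for every row in the group

Corrected query:
SELECT category FROM products GROUP BY category HAVING MIN(price) > (SELECT AVG(price) FROM products)

Result:
(no rows)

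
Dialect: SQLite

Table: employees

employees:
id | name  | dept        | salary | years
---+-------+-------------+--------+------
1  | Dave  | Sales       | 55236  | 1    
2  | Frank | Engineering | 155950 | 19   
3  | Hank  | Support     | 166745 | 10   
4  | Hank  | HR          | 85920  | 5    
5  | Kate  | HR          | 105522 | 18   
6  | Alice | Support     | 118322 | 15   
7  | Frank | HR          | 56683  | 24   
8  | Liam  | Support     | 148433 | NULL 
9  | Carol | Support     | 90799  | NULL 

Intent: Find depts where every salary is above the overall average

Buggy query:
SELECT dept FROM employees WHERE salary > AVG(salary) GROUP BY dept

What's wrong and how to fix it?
Bug: WHERE evaluates per row before aggregation, so AVG() is unavailable

Fix: Compute the overall average in a scalar subquery and compare each group's MIN against it in HAVING

Corrected query:
SELECT dept FROM employees GROUP BY dept HAVING MIN(salary) > (SELECT AVG(salary) FROM employees)

Result:
dept       
-----------
Engineering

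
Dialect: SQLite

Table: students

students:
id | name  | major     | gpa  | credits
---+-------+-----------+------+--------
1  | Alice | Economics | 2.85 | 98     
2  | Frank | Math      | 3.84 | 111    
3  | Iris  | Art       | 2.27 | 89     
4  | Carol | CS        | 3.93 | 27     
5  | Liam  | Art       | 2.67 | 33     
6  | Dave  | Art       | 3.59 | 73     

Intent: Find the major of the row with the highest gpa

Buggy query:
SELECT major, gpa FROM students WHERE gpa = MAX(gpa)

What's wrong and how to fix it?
Bug: WHERE is evaluated per row; an aggregate over the whole table isn't defined there

Fix: Use a subquery: WHERE gpa = (SELECT MAX(gpa) FROM students)

Corrected query:
SELECT major, gpa FROM students WHERE gpa = (SELECT MAX(gpa) FROM students)

Result:
major | gpa 
------+-----
CS    | 3.93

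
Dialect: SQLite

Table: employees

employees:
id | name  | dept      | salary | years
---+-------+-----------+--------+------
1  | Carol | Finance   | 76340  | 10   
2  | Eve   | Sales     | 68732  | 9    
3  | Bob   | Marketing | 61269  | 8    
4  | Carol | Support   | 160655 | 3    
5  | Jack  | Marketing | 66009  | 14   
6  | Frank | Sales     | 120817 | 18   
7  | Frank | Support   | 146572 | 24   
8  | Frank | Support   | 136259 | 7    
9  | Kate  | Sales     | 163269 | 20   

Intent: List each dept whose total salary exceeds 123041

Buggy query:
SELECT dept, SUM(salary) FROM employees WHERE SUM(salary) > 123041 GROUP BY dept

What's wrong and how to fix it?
Bug: WHERE runs before GROUP BY, so aggregates aren't available there

Fix: Use HAVING (which filters groups after aggregation) instead of WHERE

Corrected query:
SELECT dept, SUM(salary) FROM employees GROUP BY dept HAVING SUM(salary) > 123041

Result:
dept      | SUM(salary)
----------+------------
Marketing | 127278     
Sales     | 352818     
Support   | 443486     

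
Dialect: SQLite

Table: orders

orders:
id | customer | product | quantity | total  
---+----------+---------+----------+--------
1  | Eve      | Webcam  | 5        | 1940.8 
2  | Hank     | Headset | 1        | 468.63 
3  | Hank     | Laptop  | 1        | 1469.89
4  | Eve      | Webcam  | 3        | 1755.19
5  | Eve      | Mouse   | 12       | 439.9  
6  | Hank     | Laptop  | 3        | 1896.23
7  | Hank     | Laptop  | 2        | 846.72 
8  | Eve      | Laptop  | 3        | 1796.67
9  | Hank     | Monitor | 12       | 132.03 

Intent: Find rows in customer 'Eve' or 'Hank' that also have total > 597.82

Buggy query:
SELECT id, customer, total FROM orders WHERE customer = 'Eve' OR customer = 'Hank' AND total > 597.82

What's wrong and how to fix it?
Bug: AND binds tighter than OR, so this parses as customer = 'Eve' OR (customer = 'Hank' AND total > 597.82)

Fix: Group the OR with parentheses (or use IN), then AND the threshold

Corrected query:
SELECT id, customer, total FROM orders WHERE (customer = 'Eve' OR customer = 'Hank') AND total > 597.82

Result:
id | customer | total  
---+----------+--------
1  | Eve      | 1940.8 
3  | Hank     | 1469.89
4  | Eve      | 1755.19
6  | Hank     | 1896.23
7  | Hank     | 846.72 
8  | Eve      | 1796.67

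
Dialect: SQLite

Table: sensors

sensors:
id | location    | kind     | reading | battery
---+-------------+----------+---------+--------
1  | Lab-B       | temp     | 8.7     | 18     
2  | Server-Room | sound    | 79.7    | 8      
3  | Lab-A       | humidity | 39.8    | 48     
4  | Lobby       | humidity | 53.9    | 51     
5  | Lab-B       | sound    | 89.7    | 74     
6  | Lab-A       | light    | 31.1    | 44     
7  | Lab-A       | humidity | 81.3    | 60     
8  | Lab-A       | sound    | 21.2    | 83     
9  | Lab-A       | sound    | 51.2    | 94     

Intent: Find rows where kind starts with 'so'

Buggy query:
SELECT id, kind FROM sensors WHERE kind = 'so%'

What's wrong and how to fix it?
Bug: '=' compares the literal string including the % character; pattern matching needs LIKE

Fix: Use LIKE for wildcard pattern matching

Corrected query:
SELECT id, kind FROM sensors WHERE kind LIKE 'so%'

Result:
id | kind 
---+------
2  | sound
5  | sound
8  | sound
9  | sound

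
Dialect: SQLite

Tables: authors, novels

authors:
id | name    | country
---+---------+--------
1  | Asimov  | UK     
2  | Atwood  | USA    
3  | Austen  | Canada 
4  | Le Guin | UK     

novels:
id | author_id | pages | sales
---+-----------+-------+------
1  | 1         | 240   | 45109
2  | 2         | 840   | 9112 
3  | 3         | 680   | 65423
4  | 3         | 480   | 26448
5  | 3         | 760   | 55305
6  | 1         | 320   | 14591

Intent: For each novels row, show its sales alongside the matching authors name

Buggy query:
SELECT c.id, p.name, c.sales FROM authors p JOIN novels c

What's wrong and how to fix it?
Bug: JOIN with no ON clause produces a cartesian product; every novels row pairs with every authors row

Fix: Add ON c.author_id = p.id to the JOIN

Corrected query:
SELECT c.id, p.name, c.sales FROM authors p JOIN novels c ON c.author_id = p.id

Result:
id | name   | sales
---+--------+------
1  | Asimov | 45109
2  | Atwood | 9112 
3  | Austen | 65423
4  | Austen | 26448
5  | Austen | 55305
6  | Asimov | 14591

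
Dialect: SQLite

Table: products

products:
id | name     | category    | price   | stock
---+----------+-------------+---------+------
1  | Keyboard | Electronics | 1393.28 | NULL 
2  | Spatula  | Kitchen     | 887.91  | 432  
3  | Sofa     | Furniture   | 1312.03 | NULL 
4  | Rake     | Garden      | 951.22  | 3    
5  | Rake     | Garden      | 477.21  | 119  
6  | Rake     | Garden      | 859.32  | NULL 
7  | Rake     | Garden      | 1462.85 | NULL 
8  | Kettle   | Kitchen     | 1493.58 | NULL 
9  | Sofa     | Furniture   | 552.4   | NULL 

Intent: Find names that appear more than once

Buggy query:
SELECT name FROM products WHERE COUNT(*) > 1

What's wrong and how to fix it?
Bug: WHERE can't reference COUNT(*); aggregates are computed after WHERE

Fix: GROUP BY name, then filter groups with HAVING COUNT(*) > 1

Corrected query:
SELECT name FROM products GROUP BY name HAVING COUNT(*) > 1

Result:
name
----
Rake
Sofa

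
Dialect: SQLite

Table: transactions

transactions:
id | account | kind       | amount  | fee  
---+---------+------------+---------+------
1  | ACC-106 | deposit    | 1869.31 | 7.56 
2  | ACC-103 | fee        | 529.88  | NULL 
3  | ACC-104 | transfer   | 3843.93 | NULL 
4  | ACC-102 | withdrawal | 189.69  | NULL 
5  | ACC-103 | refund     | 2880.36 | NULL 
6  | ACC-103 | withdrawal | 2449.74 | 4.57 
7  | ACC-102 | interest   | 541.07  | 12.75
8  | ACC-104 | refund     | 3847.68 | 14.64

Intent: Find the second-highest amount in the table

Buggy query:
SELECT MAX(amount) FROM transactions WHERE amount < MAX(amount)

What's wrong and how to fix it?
Bug: MAX(amount) on the right of the comparison is an aggregate-in-WHERE error

Fix: Put the inner MAX in a scalar subquery

Corrected query:
SELECT MAX(amount) FROM transactions WHERE amount < (SELECT MAX(amount) FROM transactions)

Result:
MAX(amount)
-----------
3843.93    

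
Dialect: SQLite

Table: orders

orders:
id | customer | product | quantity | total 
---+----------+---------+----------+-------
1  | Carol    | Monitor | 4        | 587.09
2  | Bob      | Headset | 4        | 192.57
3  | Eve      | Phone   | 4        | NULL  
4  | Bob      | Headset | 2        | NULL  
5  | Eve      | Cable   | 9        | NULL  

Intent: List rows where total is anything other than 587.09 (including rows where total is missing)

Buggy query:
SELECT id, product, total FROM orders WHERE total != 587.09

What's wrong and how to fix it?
Bug: Inequality against NULL is unknown, not true; rows with NULL are dropped

Fix: Add an explicit OR total IS NULL to include the missing-value rows

Corrected query:
SELECT id, product, total FROM orders WHERE total != 587.09 OR total IS NULL

Result:
id | product | total 
---+---------+-------
2  | Headset | 192.57
3  | Phone   | NULL  
4  | Headset | NULL  
5  | Cable   | NULL  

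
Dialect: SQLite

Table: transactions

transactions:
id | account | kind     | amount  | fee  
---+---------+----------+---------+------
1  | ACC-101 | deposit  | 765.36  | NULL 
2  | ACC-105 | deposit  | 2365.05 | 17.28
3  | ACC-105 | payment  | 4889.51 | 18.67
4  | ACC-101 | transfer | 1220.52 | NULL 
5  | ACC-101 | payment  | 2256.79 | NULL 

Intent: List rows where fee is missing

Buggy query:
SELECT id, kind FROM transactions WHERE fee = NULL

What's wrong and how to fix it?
Bug: '= NULL' is always unknown in SQL three-valued logic, so no rows match

Fix: Use IS NULL to test for NULL

Corrected query:
SELECT id, kind FROM transactions WHERE fee IS NULL

Result:
id | kind    
---+---------
1  | deposit 
4  | transfer
5  | payment 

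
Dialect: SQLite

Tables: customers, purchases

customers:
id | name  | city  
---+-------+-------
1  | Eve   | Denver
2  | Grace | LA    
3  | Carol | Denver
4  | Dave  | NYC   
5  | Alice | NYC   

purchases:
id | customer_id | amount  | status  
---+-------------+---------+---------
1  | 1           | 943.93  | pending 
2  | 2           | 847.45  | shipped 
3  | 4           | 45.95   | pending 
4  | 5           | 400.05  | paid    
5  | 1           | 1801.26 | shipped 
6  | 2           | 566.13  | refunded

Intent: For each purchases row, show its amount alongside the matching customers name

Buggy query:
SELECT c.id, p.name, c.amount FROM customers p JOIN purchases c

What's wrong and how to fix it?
Bug: Missing join condition: each purchases row is matched to all customers rows instead of just its own

Fix: Specify the join condition linking the foreign key to the parent id

Corrected query:
SELECT c.id, p.name, c.amount FROM customers p JOIN purchases c ON c.customer_id = p.id

Result:
id | name  | amount 
---+-------+--------
1  | Eve   | 943.93 
2  | Grace | 847.45 
3  | Dave  | 45.95  
4  | Alice | 400.05 
5  | Eve   | 1801.26
6  | Grace | 566.13 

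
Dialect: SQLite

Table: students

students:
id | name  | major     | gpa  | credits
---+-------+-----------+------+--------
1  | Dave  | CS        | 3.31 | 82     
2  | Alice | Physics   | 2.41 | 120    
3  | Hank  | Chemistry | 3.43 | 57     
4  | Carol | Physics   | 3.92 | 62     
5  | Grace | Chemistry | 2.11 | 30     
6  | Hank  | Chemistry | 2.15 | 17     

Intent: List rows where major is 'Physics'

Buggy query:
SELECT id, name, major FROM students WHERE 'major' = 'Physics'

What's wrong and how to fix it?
Bug: Single quotes denote string literals in SQL; the column name is being compared as a constant string

Fix: Remove the quotes around the column name (or use double quotes for an identifier)

Corrected query:
SELECT id, name, major FROM students WHERE major = 'Physics'

Result:
id | name  | major  
---+-------+--------
2  | Alice | Physics
4  | Carol | Physics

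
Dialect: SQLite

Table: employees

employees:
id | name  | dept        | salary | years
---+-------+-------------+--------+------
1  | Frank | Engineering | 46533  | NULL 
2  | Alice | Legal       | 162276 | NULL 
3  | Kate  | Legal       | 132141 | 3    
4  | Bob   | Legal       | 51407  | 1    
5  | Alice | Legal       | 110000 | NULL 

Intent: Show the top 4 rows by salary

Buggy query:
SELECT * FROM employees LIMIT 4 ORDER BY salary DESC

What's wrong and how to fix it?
Bug: ORDER BY cannot follow LIMIT; LIMIT is the final clause

Fix: Swap the clauses: ORDER BY first, then LIMIT

Corrected query:
SELECT * FROM employees ORDER BY salary DESC LIMIT 4

Result:
id | name  | dept  | salary | years
---+-------+-------+--------+------
2  | Alice | Legal | 162276 | NULL 
3  | Kate  | Legal | 132141 | 3    
5  | Alice | Legal | 110000 | NULL 
4  | Bob   | Legal | 51407  | 1    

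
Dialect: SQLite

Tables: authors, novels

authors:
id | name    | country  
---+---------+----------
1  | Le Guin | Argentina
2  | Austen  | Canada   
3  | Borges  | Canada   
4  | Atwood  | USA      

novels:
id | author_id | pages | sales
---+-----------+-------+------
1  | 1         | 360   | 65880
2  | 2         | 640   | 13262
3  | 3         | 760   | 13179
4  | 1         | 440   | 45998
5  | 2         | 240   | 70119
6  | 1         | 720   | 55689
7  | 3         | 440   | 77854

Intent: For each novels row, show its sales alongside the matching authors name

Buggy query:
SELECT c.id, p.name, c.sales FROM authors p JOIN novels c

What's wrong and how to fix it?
Bug: JOIN with no ON clause produces a cartesian product; every novels row pairs with every authors row

Fix: Add ON c.author_id = p.id to the JOIN

Corrected query:
SELECT c.id, p.name, c.sales FROM authors p JOIN novels c ON c.author_id = p.id

Result:
id | name    | sales
---+---------+------
1  | Le Guin | 65880
2  | Austen  | 13262
3  | Borges  | 13179
4  | Le Guin | 45998
5  | Austen  | 70119
6  | Le Guin | 55689
7  | Borges  | 77854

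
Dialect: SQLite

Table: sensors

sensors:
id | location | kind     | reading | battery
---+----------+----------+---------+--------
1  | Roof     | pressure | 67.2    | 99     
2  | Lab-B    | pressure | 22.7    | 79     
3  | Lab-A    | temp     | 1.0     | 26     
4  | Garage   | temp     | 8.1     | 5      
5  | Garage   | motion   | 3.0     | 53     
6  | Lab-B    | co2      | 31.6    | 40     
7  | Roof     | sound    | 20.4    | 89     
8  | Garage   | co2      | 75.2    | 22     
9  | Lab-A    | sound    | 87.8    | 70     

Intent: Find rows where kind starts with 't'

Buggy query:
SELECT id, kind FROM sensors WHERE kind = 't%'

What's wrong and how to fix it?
Bug: Wildcards only work with LIKE; '=' treats '%' as a literal character

Fix: Use LIKE for wildcard pattern matching

Corrected query:
SELECT id, kind FROM sensors WHERE kind LIKE 't%'

Result:
id | kind
---+-----
3  | temp
4  | temp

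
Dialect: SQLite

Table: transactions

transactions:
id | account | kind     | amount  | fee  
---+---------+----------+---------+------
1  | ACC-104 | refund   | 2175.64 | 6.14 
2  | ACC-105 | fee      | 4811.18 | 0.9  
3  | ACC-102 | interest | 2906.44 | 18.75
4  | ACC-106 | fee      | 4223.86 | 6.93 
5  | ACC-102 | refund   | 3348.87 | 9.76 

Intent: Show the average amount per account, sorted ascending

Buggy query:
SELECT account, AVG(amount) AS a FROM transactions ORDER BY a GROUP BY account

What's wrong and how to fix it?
Bug: GROUP BY must precede ORDER BY

Fix: Reorder: SELECT … FROM … GROUP BY … ORDER BY …

Corrected query:
SELECT account, AVG(amount) AS a FROM transactions GROUP BY account ORDER BY a

Result:
account | a       
--------+---------
ACC-104 | 2175.64 
ACC-102 | 3127.655
ACC-106 | 4223.86 
ACC-105 | 4811.18 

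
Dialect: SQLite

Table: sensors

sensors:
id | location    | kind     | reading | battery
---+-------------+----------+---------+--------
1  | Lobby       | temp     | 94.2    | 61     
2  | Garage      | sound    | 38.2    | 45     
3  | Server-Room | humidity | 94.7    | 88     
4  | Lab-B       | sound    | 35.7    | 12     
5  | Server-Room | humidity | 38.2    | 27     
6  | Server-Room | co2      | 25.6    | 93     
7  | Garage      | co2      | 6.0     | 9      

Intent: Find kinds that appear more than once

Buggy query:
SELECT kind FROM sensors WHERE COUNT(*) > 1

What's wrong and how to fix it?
Bug: COUNT(*) is an aggregate and cannot be used in WHERE

Fix: Group first, then use HAVING for the count condition

Corrected query:
SELECT kind FROM sensors GROUP BY kind HAVING COUNT(*) > 1

Result:
kind    
--------
co2     
humidity
sound   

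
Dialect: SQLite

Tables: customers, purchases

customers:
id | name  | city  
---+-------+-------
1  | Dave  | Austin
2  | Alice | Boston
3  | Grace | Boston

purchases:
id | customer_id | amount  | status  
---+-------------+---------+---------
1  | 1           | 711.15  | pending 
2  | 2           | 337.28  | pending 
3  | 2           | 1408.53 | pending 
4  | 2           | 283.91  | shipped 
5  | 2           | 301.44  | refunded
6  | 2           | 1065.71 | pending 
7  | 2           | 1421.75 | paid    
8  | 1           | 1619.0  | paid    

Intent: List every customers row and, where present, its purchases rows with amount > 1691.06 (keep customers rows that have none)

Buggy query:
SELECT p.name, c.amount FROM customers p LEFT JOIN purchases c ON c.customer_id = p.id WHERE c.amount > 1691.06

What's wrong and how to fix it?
Bug: A WHERE condition on the right-hand table after LEFT JOIN drops unmatched parents

Fix: Move the right-table condition into the ON clause so unmatched parents are kept

Corrected query:
SELECT p.name, c.amount FROM customers p LEFT JOIN purchases c ON c.customer_id = p.id AND c.amount > 1691.06

Result:
name  | amount
------+-------
Dave  | NULL  
Alice | NULL  
Grace | NULL  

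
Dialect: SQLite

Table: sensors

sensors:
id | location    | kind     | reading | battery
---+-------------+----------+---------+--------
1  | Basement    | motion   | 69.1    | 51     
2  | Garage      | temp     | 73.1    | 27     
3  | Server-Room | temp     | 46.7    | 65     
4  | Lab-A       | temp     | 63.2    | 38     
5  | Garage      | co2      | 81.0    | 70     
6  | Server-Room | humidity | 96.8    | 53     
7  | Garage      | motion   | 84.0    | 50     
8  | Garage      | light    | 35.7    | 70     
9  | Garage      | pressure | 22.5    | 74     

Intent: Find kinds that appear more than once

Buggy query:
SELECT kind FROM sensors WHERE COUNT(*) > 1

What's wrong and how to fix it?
Bug: WHERE can't reference COUNT(*); aggregates are computed after WHERE

Fix: Group first, then use HAVING for the count condition

Corrected query:
SELECT kind FROM sensors GROUP BY kind HAVING COUNT(*) > 1

Result:
kind  
------
motion
temp  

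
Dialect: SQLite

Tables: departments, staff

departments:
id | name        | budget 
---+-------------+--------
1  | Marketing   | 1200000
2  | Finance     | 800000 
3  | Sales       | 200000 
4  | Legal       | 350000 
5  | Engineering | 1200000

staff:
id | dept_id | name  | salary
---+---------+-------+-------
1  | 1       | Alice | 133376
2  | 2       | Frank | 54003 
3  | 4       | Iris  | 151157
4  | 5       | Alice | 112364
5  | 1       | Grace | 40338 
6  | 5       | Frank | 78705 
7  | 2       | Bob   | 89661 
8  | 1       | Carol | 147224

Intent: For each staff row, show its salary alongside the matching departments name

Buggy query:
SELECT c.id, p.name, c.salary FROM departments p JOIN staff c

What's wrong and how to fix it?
Bug: JOIN with no ON clause produces a cartesian product; every staff row pairs with every departments row

Fix: Specify the join condition linking the foreign key to the parent id

Corrected query:
SELECT c.id, p.name, c.salary FROM departments p JOIN staff c ON c.dept_id = p.id

Result:
id | name        | salary
---+-------------+-------
1  | Marketing   | 133376
2  | Finance     | 54003 
3  | Legal       | 151157
4  | Engineering | 112364
5  | Marketing   | 40338 
6  | Engineering | 78705 
7  | Finance     | 89661 
8  | Marketing   | 147224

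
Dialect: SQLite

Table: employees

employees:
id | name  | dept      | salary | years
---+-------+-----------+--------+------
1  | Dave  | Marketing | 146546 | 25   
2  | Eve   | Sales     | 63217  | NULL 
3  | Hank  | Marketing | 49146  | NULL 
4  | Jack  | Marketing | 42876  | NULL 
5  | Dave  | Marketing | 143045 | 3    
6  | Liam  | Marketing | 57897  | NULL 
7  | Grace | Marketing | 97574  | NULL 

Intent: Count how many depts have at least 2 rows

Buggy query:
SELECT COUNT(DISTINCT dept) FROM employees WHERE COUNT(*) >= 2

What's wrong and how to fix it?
Bug: WHERE filters individual rows, not groups, so a group-level COUNT is invalid there

Fix: Group first with HAVING COUNT(*) >= 2, then COUNT the resulting groups

Corrected query:
SELECT COUNT(*) FROM (SELECT dept FROM employees GROUP BY dept HAVING COUNT(*) >= 2)

Result:
COUNT(*)
--------
1       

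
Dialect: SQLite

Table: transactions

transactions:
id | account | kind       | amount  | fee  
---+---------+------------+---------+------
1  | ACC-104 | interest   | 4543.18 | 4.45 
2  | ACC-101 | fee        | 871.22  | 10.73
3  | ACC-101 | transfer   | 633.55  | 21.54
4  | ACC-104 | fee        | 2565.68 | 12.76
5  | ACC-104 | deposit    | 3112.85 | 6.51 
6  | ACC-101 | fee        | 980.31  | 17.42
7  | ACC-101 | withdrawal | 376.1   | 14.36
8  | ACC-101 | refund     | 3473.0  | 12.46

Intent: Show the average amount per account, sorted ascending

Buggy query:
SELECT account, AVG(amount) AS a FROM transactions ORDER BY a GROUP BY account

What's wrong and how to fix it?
Bug: ORDER BY appears before GROUP BY; SQL clause order requires GROUP BY first

Fix: Reorder: SELECT … FROM … GROUP BY … ORDER BY …

Corrected query:
SELECT account, AVG(amount) AS a FROM transactions GROUP BY account ORDER BY a

Result:
account | a          
--------+------------
ACC-101 | 1266.836   
ACC-104 | 3407.236667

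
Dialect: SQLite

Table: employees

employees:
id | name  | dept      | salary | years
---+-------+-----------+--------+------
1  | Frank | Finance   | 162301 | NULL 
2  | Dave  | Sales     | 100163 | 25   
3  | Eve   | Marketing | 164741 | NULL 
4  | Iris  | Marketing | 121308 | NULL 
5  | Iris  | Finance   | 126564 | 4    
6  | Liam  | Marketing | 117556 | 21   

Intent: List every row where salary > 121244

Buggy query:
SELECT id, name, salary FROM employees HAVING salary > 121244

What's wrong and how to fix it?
Bug: HAVING filters the output of aggregation, but this query has no GROUP BY and no aggregate functions, so SQLite rejects it (HAVING clause on a non-aggregate query); the condition here is per row

Fix: Use WHERE for row-level filtering

Corrected query:
SELECT id, name, salary FROM employees WHERE salary > 121244

Result:
id | name  | salary
---+-------+-------
1  | Frank | 162301
3  | Eve   | 164741
4  | Iris  | 121308
5  | Iris  | 126564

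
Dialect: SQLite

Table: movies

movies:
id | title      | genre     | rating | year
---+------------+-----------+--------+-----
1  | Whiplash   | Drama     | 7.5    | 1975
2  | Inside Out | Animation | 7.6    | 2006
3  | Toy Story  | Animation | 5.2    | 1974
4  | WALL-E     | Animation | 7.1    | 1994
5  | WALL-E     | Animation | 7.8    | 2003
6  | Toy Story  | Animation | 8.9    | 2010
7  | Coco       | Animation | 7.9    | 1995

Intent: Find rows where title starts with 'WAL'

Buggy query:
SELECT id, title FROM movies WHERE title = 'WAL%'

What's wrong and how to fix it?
Bug: '=' compares the literal string including the % character; pattern matching needs LIKE

Fix: Replace '=' with LIKE so 'WAL%' is treated as a pattern

Corrected query:
SELECT id, title FROM movies WHERE title LIKE 'WAL%'

Result:
id | title 
---+-------
4  | WALL-E
5  | WALL-E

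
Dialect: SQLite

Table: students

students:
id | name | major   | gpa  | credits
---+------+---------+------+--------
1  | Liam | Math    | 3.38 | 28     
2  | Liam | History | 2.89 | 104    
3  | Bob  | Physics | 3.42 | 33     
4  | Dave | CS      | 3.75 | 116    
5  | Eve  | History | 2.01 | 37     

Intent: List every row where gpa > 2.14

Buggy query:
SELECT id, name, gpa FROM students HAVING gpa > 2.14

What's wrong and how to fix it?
Bug: This is a non-aggregate query (no GROUP BY, no aggregates), so in SQLite the HAVING clause is invalid here; a row-level condition belongs in WHERE

Fix: Replace HAVING with WHERE since the condition applies to individual rows

Corrected query:
SELECT id, name, gpa FROM students WHERE gpa > 2.14

Result:
id | name | gpa 
---+------+-----
1  | Liam | 3.38
2  | Liam | 2.89
3  | Bob  | 3.42
4  | Dave | 3.75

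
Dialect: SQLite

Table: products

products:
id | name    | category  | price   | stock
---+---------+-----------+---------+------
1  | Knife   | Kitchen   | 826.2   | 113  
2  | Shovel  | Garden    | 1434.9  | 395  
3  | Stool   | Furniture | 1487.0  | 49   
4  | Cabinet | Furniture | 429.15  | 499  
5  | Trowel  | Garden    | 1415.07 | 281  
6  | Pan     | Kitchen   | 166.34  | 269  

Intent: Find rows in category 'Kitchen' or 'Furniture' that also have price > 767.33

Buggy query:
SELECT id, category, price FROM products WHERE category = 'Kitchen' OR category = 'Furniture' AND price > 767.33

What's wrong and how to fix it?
Bug: AND binds tighter than OR, so this parses as category = 'Kitchen' OR (category = 'Furniture' AND price > 767.33)

Fix: Group the OR with parentheses (or use IN), then AND the threshold

Corrected query:
SELECT id, category, price FROM products WHERE (category = 'Kitchen' OR category = 'Furniture') AND price > 767.33

Result:
id | category  | price
---+-----------+------
1  | Kitchen   | 826.2
3  | Furniture | 1487 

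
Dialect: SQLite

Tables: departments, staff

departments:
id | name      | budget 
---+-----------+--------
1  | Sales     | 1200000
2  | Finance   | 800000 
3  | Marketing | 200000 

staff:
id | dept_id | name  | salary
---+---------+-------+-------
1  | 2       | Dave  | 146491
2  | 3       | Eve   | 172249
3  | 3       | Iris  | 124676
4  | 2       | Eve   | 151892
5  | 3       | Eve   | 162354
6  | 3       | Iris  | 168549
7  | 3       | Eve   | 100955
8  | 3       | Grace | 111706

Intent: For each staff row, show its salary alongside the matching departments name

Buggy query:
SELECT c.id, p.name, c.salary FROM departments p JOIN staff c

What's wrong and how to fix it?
Bug: Missing join condition: each staff row is matched to all departments rows instead of just its own

Fix: Specify the join condition linking the foreign key to the parent id

Corrected query:
SELECT c.id, p.name, c.salary FROM departments p JOIN staff c ON c.dept_id = p.id

Result:
id | name      | salary
---+-----------+-------
1  | Finance   | 146491
2  | Marketing | 172249
3  | Marketing | 124676
4  | Finance   | 151892
5  | Marketing | 162354
6  | Marketing | 168549
7  | Marketing | 100955
8  | Marketing | 111706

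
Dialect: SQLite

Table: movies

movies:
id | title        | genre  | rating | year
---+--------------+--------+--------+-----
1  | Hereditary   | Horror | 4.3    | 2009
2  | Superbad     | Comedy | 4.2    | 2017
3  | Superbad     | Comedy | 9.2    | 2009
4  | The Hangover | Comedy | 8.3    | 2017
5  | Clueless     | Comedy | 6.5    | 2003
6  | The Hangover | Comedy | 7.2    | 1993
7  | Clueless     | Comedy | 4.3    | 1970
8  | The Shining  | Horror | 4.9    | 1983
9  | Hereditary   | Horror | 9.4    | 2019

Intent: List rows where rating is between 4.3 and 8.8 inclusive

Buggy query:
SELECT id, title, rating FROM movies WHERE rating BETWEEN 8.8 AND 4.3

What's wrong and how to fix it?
Bug: BETWEEN expects the lower bound first; with 8.8 AND 4.3 the range is empty

Fix: Write BETWEEN 4.3 AND 8.8

Corrected query:
SELECT id, title, rating FROM movies WHERE rating BETWEEN 4.3 AND 8.8

Result:
id | title        | rating
---+--------------+-------
1  | Hereditary   | 4.3   
4  | The Hangover | 8.3   
5  | Clueless     | 6.5   
6  | The Hangover | 7.2   
7  | Clueless     | 4.3   
8  | The Shining  | 4.9   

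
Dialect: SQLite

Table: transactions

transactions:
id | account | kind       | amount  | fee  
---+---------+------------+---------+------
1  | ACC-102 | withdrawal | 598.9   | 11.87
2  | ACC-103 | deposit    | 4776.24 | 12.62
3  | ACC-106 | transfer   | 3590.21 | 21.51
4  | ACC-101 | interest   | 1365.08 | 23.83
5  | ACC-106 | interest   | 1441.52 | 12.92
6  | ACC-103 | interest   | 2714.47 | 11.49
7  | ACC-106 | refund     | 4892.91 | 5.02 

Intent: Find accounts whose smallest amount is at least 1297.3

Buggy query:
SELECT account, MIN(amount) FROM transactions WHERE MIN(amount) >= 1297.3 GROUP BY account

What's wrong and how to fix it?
Bug: Aggregates like MIN are computed per group after WHERE runs

Fix: Replace WHERE with HAVING after the GROUP BY

Corrected query:
SELECT account, MIN(amount) FROM transactions GROUP BY account HAVING MIN(amount) >= 1297.3

Result:
account | MIN(amount)
--------+------------
ACC-101 | 1365.08    
ACC-103 | 2714.47    
ACC-106 | 1441.52    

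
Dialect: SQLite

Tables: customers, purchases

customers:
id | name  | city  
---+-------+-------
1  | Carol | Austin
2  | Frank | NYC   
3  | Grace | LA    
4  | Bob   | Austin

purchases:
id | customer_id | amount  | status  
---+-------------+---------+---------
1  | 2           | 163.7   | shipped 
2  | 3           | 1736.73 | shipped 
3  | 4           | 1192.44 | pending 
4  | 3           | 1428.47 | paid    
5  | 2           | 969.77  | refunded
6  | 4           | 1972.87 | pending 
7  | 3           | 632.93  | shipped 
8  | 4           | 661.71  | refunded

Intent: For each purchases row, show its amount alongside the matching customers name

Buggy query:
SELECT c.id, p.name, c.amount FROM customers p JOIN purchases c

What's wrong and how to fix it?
Bug: Missing join condition: each purchases row is matched to all customers rows instead of just its own

Fix: Specify the join condition linking the foreign key to the parent id

Corrected query:
SELECT c.id, p.name, c.amount FROM customers p JOIN purchases c ON c.customer_id = p.id

Result:
id | name  | amount 
---+-------+--------
1  | Frank | 163.7  
2  | Grace | 1736.73
3  | Bob   | 1192.44
4  | Grace | 1428.47
5  | Frank | 969.77 
6  | Bob   | 1972.87
7  | Grace | 632.93 
8  | Bob   | 661.71 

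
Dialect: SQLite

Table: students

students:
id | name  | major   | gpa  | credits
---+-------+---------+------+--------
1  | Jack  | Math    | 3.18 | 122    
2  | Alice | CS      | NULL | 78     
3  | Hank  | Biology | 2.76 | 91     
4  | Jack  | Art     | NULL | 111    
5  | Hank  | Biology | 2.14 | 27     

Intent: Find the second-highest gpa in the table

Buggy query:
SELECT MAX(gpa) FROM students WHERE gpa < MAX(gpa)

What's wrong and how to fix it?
Bug: MAX(gpa) on the right of the comparison is an aggregate-in-WHERE error

Fix: Compute the overall MAX in a subquery, then take MAX of rows below it

Corrected query:
SELECT MAX(gpa) FROM students WHERE gpa < (SELECT MAX(gpa) FROM students)

Result:
MAX(gpa)
--------
2.76    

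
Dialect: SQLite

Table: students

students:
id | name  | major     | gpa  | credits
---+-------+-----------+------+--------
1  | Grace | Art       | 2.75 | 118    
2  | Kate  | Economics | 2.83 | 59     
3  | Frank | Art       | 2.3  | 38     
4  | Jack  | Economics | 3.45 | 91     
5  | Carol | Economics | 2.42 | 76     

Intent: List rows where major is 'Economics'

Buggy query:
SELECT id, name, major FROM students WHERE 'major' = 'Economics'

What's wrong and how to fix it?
Bug: 'major' in single quotes is a string literal, not the column; the comparison is literal-vs-literal and never true

Fix: Reference the column as major without single quotes

Corrected query:
SELECT id, name, major FROM students WHERE major = 'Economics'

Result:
id | name  | major    
---+-------+----------
2  | Kate  | Economics
4  | Jack  | Economics
5  | Carol | Economics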